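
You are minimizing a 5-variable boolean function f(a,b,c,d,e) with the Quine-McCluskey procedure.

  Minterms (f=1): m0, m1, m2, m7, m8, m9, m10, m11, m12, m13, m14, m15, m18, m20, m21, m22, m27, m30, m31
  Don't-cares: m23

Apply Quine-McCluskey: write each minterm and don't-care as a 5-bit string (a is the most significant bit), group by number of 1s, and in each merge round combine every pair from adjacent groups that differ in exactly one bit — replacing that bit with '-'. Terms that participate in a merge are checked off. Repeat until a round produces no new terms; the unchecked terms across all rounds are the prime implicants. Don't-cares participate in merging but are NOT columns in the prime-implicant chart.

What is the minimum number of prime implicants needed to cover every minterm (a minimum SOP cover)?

7

[col 0] 00000*, 00001*, 00010*, 00111*, 01000*, 01001*, 01010*, 01011*, 01100*, 01101*, 01110*, 01111*, 10010*, 10100*, 10101*, 10110*, 10111*, 11011*, 11110*, 11111*
[col 1] -0010, -0111*, -1011*, -1110*, -1111*, 0-000*, 0-001*, 0-010*, 0-111*, 000-0*, 0000-*, 01-00*, 01-01*, 01-10*, 01-11*, 010-0*, 010-1*, 0100-*, 0101-*, 011-0*, 011-1*, 0110-*, 0111-*, 1-110*, 1-111*, 10-10, 101-0*, 101-1*, 1010-*, 1011-*, 11-11*, 1111-*
[col 2] --111, -1-11, -111-, 0-0-0, 0-00-, 01--0*, 01--1*, 01-0-*, 01-1-*, 010--*, 011--*, 1-11-, 101--
[col 3] 01---
Prime implicants: --111, -0010, -1-11, -111-, 0-0-0, 0-00-, 01---, 1-11-, 10-10, 101--
PI chart (minterm → PIs covering it):
  0 | 0-0-0,0-00-
  1 | 0-00-  (sole → essential)
  2 | -0010,0-0-0
  7 | --111  (sole → essential)
  8 | 0-0-0,0-00-,01---
  9 | 0-00-,01---
  10 | 0-0-0,01---
  11 | -1-11,01---
  12 | 01---  (sole → essential)
  13 | 01---  (sole → essential)
  14 | -111-,01---
  15 | --111,-1-11,-111-,01---
  18 | -0010,10-10
  20 | 101--  (sole → essential)
  21 | 101--  (sole → essential)
  22 | 1-11-,10-10,101--
  27 | -1-11  (sole → essential)
  30 | -111-,1-11-
  31 | --111,-1-11,-111-,1-11-
Essential prime implicants: --111, -1-11, 0-00-, 01---, 101--
Petrick residual → -0010, -111-
Minimum SOP uses 7 PIs: cde + b'c'de' + bde + bcd + a'c'd' + a'b + ab'c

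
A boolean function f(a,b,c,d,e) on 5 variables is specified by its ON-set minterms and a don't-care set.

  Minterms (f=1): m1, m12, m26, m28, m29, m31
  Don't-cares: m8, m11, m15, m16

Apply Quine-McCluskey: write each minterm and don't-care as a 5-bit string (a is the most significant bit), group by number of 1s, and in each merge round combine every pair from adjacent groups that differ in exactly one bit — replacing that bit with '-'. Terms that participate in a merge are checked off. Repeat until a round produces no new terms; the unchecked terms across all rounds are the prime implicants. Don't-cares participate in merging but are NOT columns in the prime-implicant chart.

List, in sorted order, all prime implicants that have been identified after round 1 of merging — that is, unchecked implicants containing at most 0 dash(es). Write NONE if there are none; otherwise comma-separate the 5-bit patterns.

00001, 10000, 11010

Round 0: 00001 01000✓ 01011✓ 01100✓ 01111✓ 10000 11010 11100✓ 11101✓ 11111✓
Round 1: -1100 -1111 01-00 01-11 111-1 1110-
PIs = {-1100, -1111, 00001, 01-00, 01-11, 10000, 11010, 111-1, 1110-}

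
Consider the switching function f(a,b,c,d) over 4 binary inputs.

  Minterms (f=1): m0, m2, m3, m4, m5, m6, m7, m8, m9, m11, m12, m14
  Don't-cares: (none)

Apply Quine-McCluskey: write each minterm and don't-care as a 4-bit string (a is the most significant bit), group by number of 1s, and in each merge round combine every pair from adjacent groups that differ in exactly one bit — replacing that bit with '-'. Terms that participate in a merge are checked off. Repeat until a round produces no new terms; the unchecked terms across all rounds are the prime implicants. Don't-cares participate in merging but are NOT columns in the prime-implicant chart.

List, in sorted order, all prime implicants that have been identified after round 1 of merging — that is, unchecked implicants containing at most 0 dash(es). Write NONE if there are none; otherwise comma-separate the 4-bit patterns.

NONE

size-2^0 implicants → 0000(✓)  0010(✓)  0011(✓)  0100(✓)  0101(✓)  0110(✓)  0111(✓)  1000(✓)  1001(✓)  1011(✓)  1100(✓)  1110(✓)
size-2^1 implicants → -000(✓)  -011  -100(✓)  -110(✓)  0-00(✓)  0-10(✓)  0-11(✓)  00-0(✓)  001-(✓)  01-0(✓)  01-1(✓)  010-(✓)  011-(✓)  1-00(✓)  10-1  100-  11-0(✓)
size-2^2 implicants → --00  -1-0  0--0  0-1-  01--
Unchecked terms (primes): --00, -011, -1-0, 0--0, 0-1-, 01--, 10-1, 100-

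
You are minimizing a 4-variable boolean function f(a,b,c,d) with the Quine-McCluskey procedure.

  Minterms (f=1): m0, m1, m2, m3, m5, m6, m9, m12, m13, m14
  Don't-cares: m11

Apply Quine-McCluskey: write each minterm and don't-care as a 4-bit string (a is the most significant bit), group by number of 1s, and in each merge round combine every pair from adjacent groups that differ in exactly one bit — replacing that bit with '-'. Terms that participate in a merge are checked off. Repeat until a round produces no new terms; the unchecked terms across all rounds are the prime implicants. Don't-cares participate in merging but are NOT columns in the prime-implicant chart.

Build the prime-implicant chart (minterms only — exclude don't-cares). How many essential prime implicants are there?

2

size-2^0 implicants → 0000(✓)  0001(✓)  0010(✓)  0011(✓)  0101(✓)  0110(✓)  1001(✓)  1011(✓)  1100(✓)  1101(✓)  1110(✓)
size-2^1 implicants → -001(✓)  -011(✓)  -101(✓)  -110  0-01(✓)  0-10  00-0(✓)  00-1(✓)  000-(✓)  001-(✓)  1-01(✓)  10-1(✓)  11-0  110-
size-2^2 implicants → --01  -0-1  00--
Unchecked terms (primes): --01, -0-1, -110, 0-10, 00--, 11-0, 110-
Minterm coverage:
  m0 ⊆ 00-- [E]
  m1 ⊆ --01,-0-1,00--
  m2 ⊆ 0-10,00--
  m3 ⊆ -0-1,00--
  m5 ⊆ --01 [E]
  m6 ⊆ -110,0-10
  m9 ⊆ --01,-0-1
  m12 ⊆ 11-0,110-
  m13 ⊆ --01,110-
  m14 ⊆ -110,11-0
E = {--01, 00--}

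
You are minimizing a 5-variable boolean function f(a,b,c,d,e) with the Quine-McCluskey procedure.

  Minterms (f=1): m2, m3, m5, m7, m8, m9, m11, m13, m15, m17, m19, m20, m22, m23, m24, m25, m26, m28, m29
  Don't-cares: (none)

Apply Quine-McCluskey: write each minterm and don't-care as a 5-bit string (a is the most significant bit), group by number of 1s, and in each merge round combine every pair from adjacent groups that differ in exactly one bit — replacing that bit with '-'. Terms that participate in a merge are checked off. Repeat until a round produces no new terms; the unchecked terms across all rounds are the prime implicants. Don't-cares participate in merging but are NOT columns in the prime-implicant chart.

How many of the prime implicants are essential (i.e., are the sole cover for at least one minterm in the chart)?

Round 0: 00010✓ 00011✓ 00101✓ 00111✓ 01000✓ 01001✓ 01011✓ 01101✓ 01111✓ 10001✓ 10011✓ 10100✓ 10110✓ 10111✓ 11000✓ 11001✓ 11010✓ 11100✓ 11101✓
Round 1: -0011✓ -0111✓ -1000✓ -1001✓ -1101✓ 0-011✓ 0-101✓ 0-111✓ 00-11✓ 0001- 001-1✓ 01-01✓ 01-11✓ 010-1✓ 0100-✓ 011-1✓ 1-001 1-100 10-11✓ 100-1 101-0 1011- 11-00✓ 11-01✓ 110-0 1100-✓ 1110-✓
Round 2: -0-11 -1-01 -100- 0--11 0-1-1 01--1 11-0-
PIs = {-0-11, -1-01, -100-, 0--11, 0-1-1, 0001-, 01--1, 1-001, 1-100, 100-1, 101-0, 1011-, 11-0-, 110-0}
Coverage chart:
  m2: 0001- ←essential
  m3: -0-11,0--11,0001-
  m5: 0-1-1 ←essential
  m7: -0-11,0--11,0-1-1
  m8: -100- ←essential
  m9: -1-01,-100-,01--1
  m11: 0--11,01--1
  m13: -1-01,0-1-1,01--1
  m15: 0--11,0-1-1,01--1
  m17: 1-001,100-1
  m19: -0-11,100-1
  m20: 1-100,101-0
  m22: 101-0,1011-
  m23: -0-11,1011-
  m24: -100-,11-0-,110-0
  m25: -1-01,-100-,1-001,11-0-
  m26: 110-0 ←essential
  m28: 1-100,11-0-
  m29: -1-01,11-0-
Essential: -100-, 0-1-1, 0001-, 110-0

4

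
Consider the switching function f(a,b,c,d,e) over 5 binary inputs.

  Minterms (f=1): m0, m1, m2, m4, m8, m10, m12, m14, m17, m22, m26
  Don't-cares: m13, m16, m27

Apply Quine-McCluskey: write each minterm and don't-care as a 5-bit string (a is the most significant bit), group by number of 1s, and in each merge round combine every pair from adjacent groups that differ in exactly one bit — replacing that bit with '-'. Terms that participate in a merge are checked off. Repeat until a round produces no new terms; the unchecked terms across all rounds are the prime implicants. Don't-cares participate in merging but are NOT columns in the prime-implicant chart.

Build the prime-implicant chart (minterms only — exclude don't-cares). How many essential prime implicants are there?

Round 0: 00000✓ 00001✓ 00010✓ 00100✓ 01000✓ 01010✓ 01100✓ 01101✓ 01110✓ 10000✓ 10001✓ 10110 11010✓ 11011✓
Round 1: -0000✓ -0001✓ -1010 0-000✓ 0-010✓ 0-100✓ 00-00✓ 000-0✓ 0000-✓ 01-00✓ 01-10✓ 010-0✓ 011-0✓ 0110- 1000-✓ 1101-
Round 2: -000- 0--00 0-0-0 01--0
PIs = {-000-, -1010, 0--00, 0-0-0, 01--0, 0110-, 10110, 1101-}
Coverage chart:
  m0: -000-,0--00,0-0-0
  m1: -000- ←essential
  m2: 0-0-0 ←essential
  m4: 0--00 ←essential
  m8: 0--00,0-0-0,01--0
  m10: -1010,0-0-0,01--0
  m12: 0--00,01--0,0110-
  m14: 01--0 ←essential
  m17: -000- ←essential
  m22: 10110 ←essential
  m26: -1010,1101-
Essential: -000-, 0--00, 0-0-0, 01--0, 10110

5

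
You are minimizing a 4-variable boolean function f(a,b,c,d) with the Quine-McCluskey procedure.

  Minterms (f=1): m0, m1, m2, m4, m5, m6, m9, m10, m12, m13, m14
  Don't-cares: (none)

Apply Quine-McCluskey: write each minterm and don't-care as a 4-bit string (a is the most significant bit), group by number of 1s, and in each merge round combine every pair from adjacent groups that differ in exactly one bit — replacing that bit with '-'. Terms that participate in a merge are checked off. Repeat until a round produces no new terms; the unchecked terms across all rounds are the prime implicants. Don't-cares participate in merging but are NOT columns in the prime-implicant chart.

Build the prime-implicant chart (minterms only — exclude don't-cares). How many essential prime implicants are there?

2

Round 0: 0000✓ 0001✓ 0010✓ 0100✓ 0101✓ 0110✓ 1001✓ 1010✓ 1100✓ 1101✓ 1110✓
Round 1: -001✓ -010✓ -100✓ -101✓ -110✓ 0-00✓ 0-01✓ 0-10✓ 00-0✓ 000-✓ 01-0✓ 010-✓ 1-01✓ 1-10✓ 11-0✓ 110-✓
Round 2: --01 --10 -1-0 -10- 0--0 0-0-
PIs = {--01, --10, -1-0, -10-, 0--0, 0-0-}
Coverage chart:
  m0: 0--0,0-0-
  m1: --01,0-0-
  m2: --10,0--0
  m4: -1-0,-10-,0--0,0-0-
  m5: --01,-10-,0-0-
  m6: --10,-1-0,0--0
  m9: --01 ←essential
  m10: --10 ←essential
  m12: -1-0,-10-
  m13: --01,-10-
  m14: --10,-1-0
Essential: --01, --10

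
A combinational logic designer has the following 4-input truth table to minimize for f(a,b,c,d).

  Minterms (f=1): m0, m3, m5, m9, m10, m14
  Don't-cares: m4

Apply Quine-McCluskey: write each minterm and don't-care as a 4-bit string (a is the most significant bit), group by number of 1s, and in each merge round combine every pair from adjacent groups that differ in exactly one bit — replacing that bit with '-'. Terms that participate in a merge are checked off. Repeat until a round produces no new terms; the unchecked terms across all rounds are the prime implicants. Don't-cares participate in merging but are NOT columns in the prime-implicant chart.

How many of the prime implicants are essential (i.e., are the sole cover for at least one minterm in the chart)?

5

size-2^0 implicants → 0000(✓)  0011  0100(✓)  0101(✓)  1001  1010(✓)  1110(✓)
size-2^1 implicants → 0-00  010-  1-10
Unchecked terms (primes): 0-00, 0011, 010-, 1-10, 1001
Minterm coverage:
  m0 ⊆ 0-00 [E]
  m3 ⊆ 0011 [E]
  m5 ⊆ 010- [E]
  m9 ⊆ 1001 [E]
  m10 ⊆ 1-10 [E]
  m14 ⊆ 1-10 [E]
E = {0-00, 0011, 010-, 1-10, 1001}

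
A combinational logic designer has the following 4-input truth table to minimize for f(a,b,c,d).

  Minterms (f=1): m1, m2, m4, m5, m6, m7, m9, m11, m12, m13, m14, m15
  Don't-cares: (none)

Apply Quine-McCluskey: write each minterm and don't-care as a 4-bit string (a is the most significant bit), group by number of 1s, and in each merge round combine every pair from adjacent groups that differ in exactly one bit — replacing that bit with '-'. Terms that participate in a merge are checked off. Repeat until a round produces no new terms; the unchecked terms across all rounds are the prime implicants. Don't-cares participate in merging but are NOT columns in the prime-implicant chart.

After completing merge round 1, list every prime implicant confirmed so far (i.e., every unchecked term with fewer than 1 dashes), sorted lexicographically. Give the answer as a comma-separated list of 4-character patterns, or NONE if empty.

NONE

[col 0] 0001*, 0010*, 0100*, 0101*, 0110*, 0111*, 1001*, 1011*, 1100*, 1101*, 1110*, 1111*
[col 1] -001*, -100*, -101*, -110*, -111*, 0-01*, 0-10, 01-0*, 01-1*, 010-*, 011-*, 1-01*, 1-11*, 10-1*, 11-0*, 11-1*, 110-*, 111-*
[col 2] --01, -1-0*, -1-1*, -10-*, -11-*, 01--*, 1--1, 11--*
[col 3] -1--
Prime implicants: --01, -1--, 0-10, 1--1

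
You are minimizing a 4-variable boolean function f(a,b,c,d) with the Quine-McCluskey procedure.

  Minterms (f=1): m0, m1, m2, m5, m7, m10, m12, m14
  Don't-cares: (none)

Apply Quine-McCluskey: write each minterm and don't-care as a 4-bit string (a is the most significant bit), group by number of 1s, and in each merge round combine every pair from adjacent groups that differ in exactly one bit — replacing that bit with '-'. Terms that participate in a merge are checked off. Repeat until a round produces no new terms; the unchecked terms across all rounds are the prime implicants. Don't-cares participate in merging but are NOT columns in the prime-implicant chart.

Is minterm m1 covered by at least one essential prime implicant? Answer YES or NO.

[col 0] 0000*, 0001*, 0010*, 0101*, 0111*, 1010*, 1100*, 1110*
[col 1] -010, 0-01, 00-0, 000-, 01-1, 1-10, 11-0
Prime implicants: -010, 0-01, 00-0, 000-, 01-1, 1-10, 11-0
PI chart (minterm → PIs covering it):
  0 | 00-0,000-
  1 | 0-01,000-
  2 | -010,00-0
  5 | 0-01,01-1
  7 | 01-1  (sole → essential)
  10 | -010,1-10
  12 | 11-0  (sole → essential)
  14 | 1-10,11-0
Essential prime implicants: 01-1, 11-0

NO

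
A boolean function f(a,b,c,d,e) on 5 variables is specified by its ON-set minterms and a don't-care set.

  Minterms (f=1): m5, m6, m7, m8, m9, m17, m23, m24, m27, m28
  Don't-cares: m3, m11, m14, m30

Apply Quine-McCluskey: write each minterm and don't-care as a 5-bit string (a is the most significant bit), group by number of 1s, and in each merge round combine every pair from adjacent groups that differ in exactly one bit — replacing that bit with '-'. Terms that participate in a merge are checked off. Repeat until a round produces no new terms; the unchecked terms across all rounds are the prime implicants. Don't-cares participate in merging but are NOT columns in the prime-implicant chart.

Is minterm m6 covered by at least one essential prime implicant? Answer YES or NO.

Round 0: 00011✓ 00101✓ 00110✓ 00111✓ 01000✓ 01001✓ 01011✓ 01110✓ 10001 10111✓ 11000✓ 11011✓ 11100✓ 11110✓
Round 1: -0111 -1000 -1011 -1110 0-011 0-110 00-11 001-1 0011- 010-1 0100- 11-00 111-0
PIs = {-0111, -1000, -1011, -1110, 0-011, 0-110, 00-11, 001-1, 0011-, 010-1, 0100-, 10001, 11-00, 111-0}
Coverage chart:
  m5: 001-1 ←essential
  m6: 0-110,0011-
  m7: -0111,00-11,001-1,0011-
  m8: -1000,0100-
  m9: 010-1,0100-
  m17: 10001 ←essential
  m23: -0111 ←essential
  m24: -1000,11-00
  m27: -1011 ←essential
  m28: 11-00,111-0
Essential: -0111, -1011, 001-1, 10001

NO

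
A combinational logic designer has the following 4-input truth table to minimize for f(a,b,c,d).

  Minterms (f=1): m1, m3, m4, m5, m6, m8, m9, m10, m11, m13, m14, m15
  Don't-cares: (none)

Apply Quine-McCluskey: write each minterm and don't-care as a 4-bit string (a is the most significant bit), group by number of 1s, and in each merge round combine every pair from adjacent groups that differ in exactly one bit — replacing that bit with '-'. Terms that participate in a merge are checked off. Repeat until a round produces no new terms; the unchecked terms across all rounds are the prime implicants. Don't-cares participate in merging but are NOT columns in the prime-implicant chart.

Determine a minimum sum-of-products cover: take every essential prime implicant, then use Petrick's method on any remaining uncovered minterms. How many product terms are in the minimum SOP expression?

5

Round 0: 0001✓ 0011✓ 0100✓ 0101✓ 0110✓ 1000✓ 1001✓ 1010✓ 1011✓ 1101✓ 1110✓ 1111✓
Round 1: -001✓ -011✓ -101✓ -110 0-01✓ 00-1✓ 01-0 010- 1-01✓ 1-10✓ 1-11✓ 10-0✓ 10-1✓ 100-✓ 101-✓ 11-1✓ 111-✓
Round 2: --01 -0-1 1--1 1-1- 10--
PIs = {--01, -0-1, -110, 01-0, 010-, 1--1, 1-1-, 10--}
Coverage chart:
  m1: --01,-0-1
  m3: -0-1 ←essential
  m4: 01-0,010-
  m5: --01,010-
  m6: -110,01-0
  m8: 10-- ←essential
  m9: --01,-0-1,1--1,10--
  m10: 1-1-,10--
  m11: -0-1,1--1,1-1-,10--
  m13: --01,1--1
  m14: -110,1-1-
  m15: 1--1,1-1-
Essential: -0-1, 10--
Petrick residual → --01, 01-0, 1-1-
Min cover (5 terms): c'd + b'd + a'bd' + ac + ab'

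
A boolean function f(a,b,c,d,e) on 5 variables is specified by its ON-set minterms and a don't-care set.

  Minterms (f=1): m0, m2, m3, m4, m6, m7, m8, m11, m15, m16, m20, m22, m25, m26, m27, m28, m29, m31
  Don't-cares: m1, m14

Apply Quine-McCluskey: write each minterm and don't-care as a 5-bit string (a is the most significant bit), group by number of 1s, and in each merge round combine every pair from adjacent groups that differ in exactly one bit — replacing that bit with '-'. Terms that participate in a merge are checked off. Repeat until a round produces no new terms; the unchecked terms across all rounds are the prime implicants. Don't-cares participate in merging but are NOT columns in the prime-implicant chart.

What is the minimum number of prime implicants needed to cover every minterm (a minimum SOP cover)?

8

[col 0] 00000*, 00001*, 00010*, 00011*, 00100*, 00110*, 00111*, 01000*, 01011*, 01110*, 01111*, 10000*, 10100*, 10110*, 11001*, 11010*, 11011*, 11100*, 11101*, 11111*
[col 1] -0000*, -0100*, -0110*, -1011*, -1111*, 0-000, 0-011*, 0-110*, 0-111*, 00-00*, 00-10*, 00-11*, 000-0*, 000-1*, 0000-*, 0001-*, 001-0*, 0011-*, 01-11*, 0111-*, 1-100, 10-00*, 101-0*, 11-01*, 11-11*, 110-1*, 1101-, 111-1*, 1110-
[col 2] -0-00, -01-0, -1-11, 0--11, 0-11-, 00--0, 00-1-, 000--, 11--1
Prime implicants: -0-00, -01-0, -1-11, 0--11, 0-000, 0-11-, 00--0, 00-1-, 000--, 1-100, 11--1, 1101-, 1110-
PI chart (minterm → PIs covering it):
  0 | -0-00,0-000,00--0,000--
  2 | 00--0,00-1-,000--
  3 | 0--11,00-1-,000--
  4 | -0-00,-01-0,00--0
  6 | -01-0,0-11-,00--0,00-1-
  7 | 0--11,0-11-,00-1-
  8 | 0-000  (sole → essential)
  11 | -1-11,0--11
  15 | -1-11,0--11,0-11-
  16 | -0-00  (sole → essential)
  20 | -0-00,-01-0,1-100
  22 | -01-0  (sole → essential)
  25 | 11--1  (sole → essential)
  26 | 1101-  (sole → essential)
  27 | -1-11,11--1,1101-
  28 | 1-100,1110-
  29 | 11--1,1110-
  31 | -1-11,11--1
Essential prime implicants: -0-00, -01-0, 0-000, 11--1, 1101-
Petrick residual → -1-11, 00-1-, 1-100
Minimum SOP uses 8 PIs: b'd'e' + b'ce' + bde + a'c'd'e' + a'b'd + acd'e' + abe + abc'd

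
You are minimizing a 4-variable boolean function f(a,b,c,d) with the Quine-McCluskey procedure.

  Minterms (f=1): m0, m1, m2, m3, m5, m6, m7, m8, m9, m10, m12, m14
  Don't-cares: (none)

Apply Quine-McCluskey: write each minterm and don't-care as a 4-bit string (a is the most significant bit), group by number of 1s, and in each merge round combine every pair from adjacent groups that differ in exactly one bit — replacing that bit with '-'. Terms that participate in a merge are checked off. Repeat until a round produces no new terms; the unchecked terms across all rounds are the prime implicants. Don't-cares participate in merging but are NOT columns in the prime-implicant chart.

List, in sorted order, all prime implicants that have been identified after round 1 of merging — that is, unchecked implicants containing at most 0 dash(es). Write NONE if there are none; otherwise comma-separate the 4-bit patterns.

NONE

[col 0] 0000*, 0001*, 0010*, 0011*, 0101*, 0110*, 0111*, 1000*, 1001*, 1010*, 1100*, 1110*
[col 1] -000*, -001*, -010*, -110*, 0-01*, 0-10*, 0-11*, 00-0*, 00-1*, 000-*, 001-*, 01-1*, 011-*, 1-00*, 1-10*, 10-0*, 100-*, 11-0*
[col 2] --10, -0-0, -00-, 0--1, 0-1-, 00--, 1--0
Prime implicants: --10, -0-0, -00-, 0--1, 0-1-, 00--, 1--0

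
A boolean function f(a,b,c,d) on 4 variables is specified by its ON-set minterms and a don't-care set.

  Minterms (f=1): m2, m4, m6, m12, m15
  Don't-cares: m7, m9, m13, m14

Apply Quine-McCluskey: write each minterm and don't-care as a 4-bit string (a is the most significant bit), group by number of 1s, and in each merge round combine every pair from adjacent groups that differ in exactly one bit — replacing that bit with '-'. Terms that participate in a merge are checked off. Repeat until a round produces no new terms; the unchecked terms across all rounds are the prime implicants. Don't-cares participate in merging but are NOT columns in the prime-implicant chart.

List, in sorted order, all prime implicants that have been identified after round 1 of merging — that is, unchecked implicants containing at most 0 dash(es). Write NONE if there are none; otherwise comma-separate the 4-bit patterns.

NONE

[col 0] 0010*, 0100*, 0110*, 0111*, 1001*, 1100*, 1101*, 1110*, 1111*
[col 1] -100*, -110*, -111*, 0-10, 01-0*, 011-*, 1-01, 11-0*, 11-1*, 110-*, 111-*
[col 2] -1-0, -11-, 11--
Prime implicants: -1-0, -11-, 0-10, 1-01, 11--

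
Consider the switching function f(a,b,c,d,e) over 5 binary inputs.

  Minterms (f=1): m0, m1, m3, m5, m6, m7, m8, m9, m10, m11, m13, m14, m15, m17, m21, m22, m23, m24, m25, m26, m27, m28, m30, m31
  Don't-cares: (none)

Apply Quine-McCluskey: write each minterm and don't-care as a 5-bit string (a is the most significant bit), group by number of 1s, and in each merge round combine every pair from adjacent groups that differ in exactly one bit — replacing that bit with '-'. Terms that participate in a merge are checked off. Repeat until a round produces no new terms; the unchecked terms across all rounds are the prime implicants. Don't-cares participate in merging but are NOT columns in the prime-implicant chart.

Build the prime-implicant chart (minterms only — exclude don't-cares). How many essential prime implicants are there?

[col 0] 00000*, 00001*, 00011*, 00101*, 00110*, 00111*, 01000*, 01001*, 01010*, 01011*, 01101*, 01110*, 01111*, 10001*, 10101*, 10110*, 10111*, 11000*, 11001*, 11010*, 11011*, 11100*, 11110*, 11111*
[col 1] -0001*, -0101*, -0110*, -0111*, -1000*, -1001*, -1010*, -1011*, -1110*, -1111*, 0-000*, 0-001*, 0-011*, 0-101*, 0-110*, 0-111*, 00-01*, 00-11*, 000-1*, 0000-*, 001-1*, 0011-*, 01-01*, 01-10*, 01-11*, 010-0*, 010-1*, 0100-*, 0101-*, 011-1*, 0111-*, 1-001*, 1-110*, 1-111*, 10-01*, 101-1*, 1011-*, 11-00*, 11-10*, 11-11*, 110-0*, 110-1*, 1100-*, 1101-*, 111-0*, 1111-*
[col 2] --001, --110*, --111*, -0-01, -01-1, -011-*, -1-10*, -1-11*, -10-0*, -10-1*, -100-*, -101-*, -111-*, 0--01*, 0--11*, 0-0-1*, 0-00-, 0-1-1*, 0-11-*, 00--1*, 01--1*, 01-1-*, 010--*, 1-11-*, 11--0, 11-1-*, 110--*
[col 3] --11-, -1-1-, -10--, 0---1
Prime implicants: --001, --11-, -0-01, -01-1, -1-1-, -10--, 0---1, 0-00-, 11--0
PI chart (minterm → PIs covering it):
  0 | 0-00-  (sole → essential)
  1 | --001,-0-01,0---1,0-00-
  3 | 0---1  (sole → essential)
  5 | -0-01,-01-1,0---1
  6 | --11-  (sole → essential)
  7 | --11-,-01-1,0---1
  8 | -10--,0-00-
  9 | --001,-10--,0---1,0-00-
  10 | -1-1-,-10--
  11 | -1-1-,-10--,0---1
  13 | 0---1  (sole → essential)
  14 | --11-,-1-1-
  15 | --11-,-1-1-,0---1
  17 | --001,-0-01
  21 | -0-01,-01-1
  22 | --11-  (sole → essential)
  23 | --11-,-01-1
  24 | -10--,11--0
  25 | --001,-10--
  26 | -1-1-,-10--,11--0
  27 | -1-1-,-10--
  28 | 11--0  (sole → essential)
  30 | --11-,-1-1-,11--0
  31 | --11-,-1-1-
Essential prime implicants: --11-, 0---1, 0-00-, 11--0

4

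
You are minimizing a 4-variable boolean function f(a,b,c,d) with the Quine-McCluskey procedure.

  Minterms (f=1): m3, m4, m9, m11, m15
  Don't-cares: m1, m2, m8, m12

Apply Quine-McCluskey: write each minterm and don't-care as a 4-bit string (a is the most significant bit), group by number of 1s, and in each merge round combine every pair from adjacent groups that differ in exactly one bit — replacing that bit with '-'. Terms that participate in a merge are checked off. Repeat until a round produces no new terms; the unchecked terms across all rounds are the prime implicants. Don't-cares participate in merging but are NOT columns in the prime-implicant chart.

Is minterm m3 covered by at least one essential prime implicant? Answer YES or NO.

NO

[col 0] 0001*, 0010*, 0011*, 0100*, 1000*, 1001*, 1011*, 1100*, 1111*
[col 1] -001*, -011*, -100, 00-1*, 001-, 1-00, 1-11, 10-1*, 100-
[col 2] -0-1
Prime implicants: -0-1, -100, 001-, 1-00, 1-11, 100-
PI chart (minterm → PIs covering it):
  3 | -0-1,001-
  4 | -100  (sole → essential)
  9 | -0-1,100-
  11 | -0-1,1-11
  15 | 1-11  (sole → essential)
Essential prime implicants: -100, 1-11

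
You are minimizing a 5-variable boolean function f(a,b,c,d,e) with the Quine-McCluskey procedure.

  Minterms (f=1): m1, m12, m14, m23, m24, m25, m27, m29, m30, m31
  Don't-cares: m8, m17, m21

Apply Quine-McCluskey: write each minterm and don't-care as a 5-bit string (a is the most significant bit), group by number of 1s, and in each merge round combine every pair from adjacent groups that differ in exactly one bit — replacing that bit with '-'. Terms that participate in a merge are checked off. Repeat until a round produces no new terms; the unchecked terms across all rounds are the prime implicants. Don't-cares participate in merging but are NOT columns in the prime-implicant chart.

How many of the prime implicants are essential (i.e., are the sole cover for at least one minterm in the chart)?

[col 0] 00001*, 01000*, 01100*, 01110*, 10001*, 10101*, 10111*, 11000*, 11001*, 11011*, 11101*, 11110*, 11111*
[col 1] -0001, -1000, -1110, 01-00, 011-0, 1-001*, 1-101*, 1-111*, 10-01*, 101-1*, 11-01*, 11-11*, 110-1*, 1100-, 111-1*, 1111-
[col 2] 1--01, 1-1-1, 11--1
Prime implicants: -0001, -1000, -1110, 01-00, 011-0, 1--01, 1-1-1, 11--1, 1100-, 1111-
PI chart (minterm → PIs covering it):
  1 | -0001  (sole → essential)
  12 | 01-00,011-0
  14 | -1110,011-0
  23 | 1-1-1  (sole → essential)
  24 | -1000,1100-
  25 | 1--01,11--1,1100-
  27 | 11--1  (sole → essential)
  29 | 1--01,1-1-1,11--1
  30 | -1110,1111-
  31 | 1-1-1,11--1,1111-
Essential prime implicants: -0001, 1-1-1, 11--1

3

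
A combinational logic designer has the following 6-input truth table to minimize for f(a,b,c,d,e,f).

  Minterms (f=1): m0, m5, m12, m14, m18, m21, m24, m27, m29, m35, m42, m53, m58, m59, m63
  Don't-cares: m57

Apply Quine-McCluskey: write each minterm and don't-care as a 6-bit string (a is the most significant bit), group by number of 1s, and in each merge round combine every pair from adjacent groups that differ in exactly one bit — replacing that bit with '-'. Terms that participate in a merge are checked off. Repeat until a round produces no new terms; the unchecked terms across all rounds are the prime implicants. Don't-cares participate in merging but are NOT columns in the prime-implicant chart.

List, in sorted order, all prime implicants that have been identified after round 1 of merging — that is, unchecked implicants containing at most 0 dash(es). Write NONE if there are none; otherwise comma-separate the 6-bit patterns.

000000, 010010, 011000, 100011

Round 0: 000000 000101✓ 001100✓ 001110✓ 010010 010101✓ 011000 011011✓ 011101✓ 100011 101010✓ 110101✓ 111001✓ 111010✓ 111011✓ 111111✓
Round 1: -10101 -11011 0-0101 0011-0 01-101 1-1010 111-11 1110-1 11101-
PIs = {-10101, -11011, 0-0101, 000000, 0011-0, 01-101, 010010, 011000, 1-1010, 100011, 111-11, 1110-1, 11101-}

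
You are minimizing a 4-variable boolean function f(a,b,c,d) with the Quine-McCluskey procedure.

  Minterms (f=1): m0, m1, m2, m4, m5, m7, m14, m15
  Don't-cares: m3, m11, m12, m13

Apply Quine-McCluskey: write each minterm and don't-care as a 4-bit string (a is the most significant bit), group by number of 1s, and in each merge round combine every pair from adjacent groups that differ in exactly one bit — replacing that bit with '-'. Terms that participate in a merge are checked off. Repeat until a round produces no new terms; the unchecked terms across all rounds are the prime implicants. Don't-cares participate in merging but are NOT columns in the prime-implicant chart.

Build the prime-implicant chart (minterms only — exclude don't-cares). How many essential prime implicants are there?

[col 0] 0000*, 0001*, 0010*, 0011*, 0100*, 0101*, 0111*, 1011*, 1100*, 1101*, 1110*, 1111*
[col 1] -011*, -100*, -101*, -111*, 0-00*, 0-01*, 0-11*, 00-0*, 00-1*, 000-*, 001-*, 01-1*, 010-*, 1-11*, 11-0*, 11-1*, 110-*, 111-*
[col 2] --11, -1-1, -10-, 0--1, 0-0-, 00--, 11--
Prime implicants: --11, -1-1, -10-, 0--1, 0-0-, 00--, 11--
PI chart (minterm → PIs covering it):
  0 | 0-0-,00--
  1 | 0--1,0-0-,00--
  2 | 00--  (sole → essential)
  4 | -10-,0-0-
  5 | -1-1,-10-,0--1,0-0-
  7 | --11,-1-1,0--1
  14 | 11--  (sole → essential)
  15 | --11,-1-1,11--
Essential prime implicants: 00--, 11--

2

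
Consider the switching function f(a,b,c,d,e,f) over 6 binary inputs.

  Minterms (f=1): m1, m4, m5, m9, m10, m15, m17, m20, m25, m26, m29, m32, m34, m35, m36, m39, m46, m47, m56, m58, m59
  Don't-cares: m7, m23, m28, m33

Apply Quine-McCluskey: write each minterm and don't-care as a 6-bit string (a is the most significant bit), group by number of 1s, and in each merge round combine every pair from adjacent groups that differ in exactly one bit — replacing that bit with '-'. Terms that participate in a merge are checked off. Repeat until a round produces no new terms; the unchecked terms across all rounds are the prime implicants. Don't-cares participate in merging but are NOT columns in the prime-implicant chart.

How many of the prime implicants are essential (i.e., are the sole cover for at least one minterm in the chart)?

7

[col 0] 000001*, 000100*, 000101*, 000111*, 001001*, 001010*, 001111*, 010001*, 010100*, 010111*, 011001*, 011010*, 011100*, 011101*, 100000*, 100001*, 100010*, 100011*, 100100*, 100111*, 101110*, 101111*, 111000*, 111010*, 111011*
[col 1] -00001, -00100, -00111*, -01111*, -11010, 0-0001*, 0-0100, 0-0111, 0-1001*, 0-1010, 00-001*, 00-111*, 000-01, 0001-1, 00010-, 01-001*, 01-100, 011-01, 01110-, 10-111*, 100-00, 100-11, 1000-0*, 1000-1*, 10000-*, 10001-*, 10111-, 1110-0, 11101-
[col 2] -0-111, 0--001, 1000--
Prime implicants: -0-111, -00001, -00100, -11010, 0--001, 0-0100, 0-0111, 0-1010, 000-01, 0001-1, 00010-, 01-100, 011-01, 01110-, 100-00, 100-11, 1000--, 10111-, 1110-0, 11101-
PI chart (minterm → PIs covering it):
  1 | -00001,0--001,000-01
  4 | -00100,0-0100,00010-
  5 | 000-01,0001-1,00010-
  9 | 0--001  (sole → essential)
  10 | 0-1010  (sole → essential)
  15 | -0-111  (sole → essential)
  17 | 0--001  (sole → essential)
  20 | 0-0100,01-100
  25 | 0--001,011-01
  26 | -11010,0-1010
  29 | 011-01,01110-
  32 | 100-00,1000--
  34 | 1000--  (sole → essential)
  35 | 100-11,1000--
  36 | -00100,100-00
  39 | -0-111,100-11
  46 | 10111-  (sole → essential)
  47 | -0-111,10111-
  56 | 1110-0  (sole → essential)
  58 | -11010,1110-0,11101-
  59 | 11101-  (sole → essential)
Essential prime implicants: -0-111, 0--001, 0-1010, 1000--, 10111-, 1110-0, 11101-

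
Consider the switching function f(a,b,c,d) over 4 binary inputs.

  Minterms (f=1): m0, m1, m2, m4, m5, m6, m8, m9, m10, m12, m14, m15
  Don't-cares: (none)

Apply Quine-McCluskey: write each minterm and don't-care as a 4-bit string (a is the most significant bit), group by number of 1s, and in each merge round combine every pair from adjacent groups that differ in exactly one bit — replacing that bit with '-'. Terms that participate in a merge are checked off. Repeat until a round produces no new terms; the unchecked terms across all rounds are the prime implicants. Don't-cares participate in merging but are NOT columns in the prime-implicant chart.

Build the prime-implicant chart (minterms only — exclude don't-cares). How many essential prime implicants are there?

4

size-2^0 implicants → 0000(✓)  0001(✓)  0010(✓)  0100(✓)  0101(✓)  0110(✓)  1000(✓)  1001(✓)  1010(✓)  1100(✓)  1110(✓)  1111(✓)
size-2^1 implicants → -000(✓)  -001(✓)  -010(✓)  -100(✓)  -110(✓)  0-00(✓)  0-01(✓)  0-10(✓)  00-0(✓)  000-(✓)  01-0(✓)  010-(✓)  1-00(✓)  1-10(✓)  10-0(✓)  100-(✓)  11-0(✓)  111-
size-2^2 implicants → --00(✓)  --10(✓)  -0-0(✓)  -00-  -1-0(✓)  0--0(✓)  0-0-  1--0(✓)
size-2^3 implicants → ---0
Unchecked terms (primes): ---0, -00-, 0-0-, 111-
Minterm coverage:
  m0 ⊆ ---0,-00-,0-0-
  m1 ⊆ -00-,0-0-
  m2 ⊆ ---0 [E]
  m4 ⊆ ---0,0-0-
  m5 ⊆ 0-0- [E]
  m6 ⊆ ---0 [E]
  m8 ⊆ ---0,-00-
  m9 ⊆ -00- [E]
  m10 ⊆ ---0 [E]
  m12 ⊆ ---0 [E]
  m14 ⊆ ---0,111-
  m15 ⊆ 111- [E]
E = {---0, -00-, 0-0-, 111-}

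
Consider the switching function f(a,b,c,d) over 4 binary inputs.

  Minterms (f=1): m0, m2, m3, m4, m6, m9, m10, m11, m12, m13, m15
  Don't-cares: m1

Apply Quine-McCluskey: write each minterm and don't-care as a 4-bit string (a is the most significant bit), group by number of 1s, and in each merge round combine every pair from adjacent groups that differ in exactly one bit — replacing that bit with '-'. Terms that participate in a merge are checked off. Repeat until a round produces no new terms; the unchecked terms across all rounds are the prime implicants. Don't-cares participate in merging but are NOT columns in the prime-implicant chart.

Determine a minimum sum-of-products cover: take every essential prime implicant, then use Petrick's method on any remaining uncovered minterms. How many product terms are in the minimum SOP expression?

4

Round 0: 0000✓ 0001✓ 0010✓ 0011✓ 0100✓ 0110✓ 1001✓ 1010✓ 1011✓ 1100✓ 1101✓ 1111✓
Round 1: -001✓ -010✓ -011✓ -100 0-00✓ 0-10✓ 00-0✓ 00-1✓ 000-✓ 001-✓ 01-0✓ 1-01✓ 1-11✓ 10-1✓ 101-✓ 11-1✓ 110-
Round 2: -0-1 -01- 0--0 00-- 1--1
PIs = {-0-1, -01-, -100, 0--0, 00--, 1--1, 110-}
Coverage chart:
  m0: 0--0,00--
  m2: -01-,0--0,00--
  m3: -0-1,-01-,00--
  m4: -100,0--0
  m6: 0--0 ←essential
  m9: -0-1,1--1
  m10: -01- ←essential
  m11: -0-1,-01-,1--1
  m12: -100,110-
  m13: 1--1,110-
  m15: 1--1 ←essential
Essential: -01-, 0--0, 1--1
Petrick residual → -100
Min cover (4 terms): b'c + bc'd' + a'd' + ad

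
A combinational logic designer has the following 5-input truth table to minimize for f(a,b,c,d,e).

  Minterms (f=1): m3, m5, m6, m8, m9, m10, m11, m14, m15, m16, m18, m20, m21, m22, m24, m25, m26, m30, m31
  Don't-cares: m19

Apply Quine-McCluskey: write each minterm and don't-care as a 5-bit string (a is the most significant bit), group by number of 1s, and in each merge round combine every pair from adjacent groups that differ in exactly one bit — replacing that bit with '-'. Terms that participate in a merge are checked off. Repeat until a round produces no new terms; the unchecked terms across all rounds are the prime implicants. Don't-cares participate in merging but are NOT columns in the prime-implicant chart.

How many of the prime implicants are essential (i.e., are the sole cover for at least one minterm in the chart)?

4

[col 0] 00011*, 00101*, 00110*, 01000*, 01001*, 01010*, 01011*, 01110*, 01111*, 10000*, 10010*, 10011*, 10100*, 10101*, 10110*, 11000*, 11001*, 11010*, 11110*, 11111*
[col 1] -0011, -0101, -0110*, -1000*, -1001*, -1010*, -1110*, -1111*, 0-011, 0-110*, 01-10*, 01-11*, 010-0*, 010-1*, 0100-*, 0101-*, 0111-*, 1-000*, 1-010*, 1-110*, 10-00*, 10-10*, 100-0*, 1001-, 101-0*, 1010-, 11-10*, 110-0*, 1100-*, 1111-*
[col 2] --110, -1-10, -10-0, -100-, -111-, 01-1-, 010--, 1--10, 1-0-0, 10--0
Prime implicants: --110, -0011, -0101, -1-10, -10-0, -100-, -111-, 0-011, 01-1-, 010--, 1--10, 1-0-0, 10--0, 1001-, 1010-
PI chart (minterm → PIs covering it):
  3 | -0011,0-011
  5 | -0101  (sole → essential)
  6 | --110  (sole → essential)
  8 | -10-0,-100-,010--
  9 | -100-,010--
  10 | -1-10,-10-0,01-1-,010--
  11 | 0-011,01-1-,010--
  14 | --110,-1-10,-111-,01-1-
  15 | -111-,01-1-
  16 | 1-0-0,10--0
  18 | 1--10,1-0-0,10--0,1001-
  20 | 10--0,1010-
  21 | -0101,1010-
  22 | --110,1--10,10--0
  24 | -10-0,-100-,1-0-0
  25 | -100-  (sole → essential)
  26 | -1-10,-10-0,1--10,1-0-0
  30 | --110,-1-10,-111-,1--10
  31 | -111-  (sole → essential)
Essential prime implicants: --110, -0101, -100-, -111-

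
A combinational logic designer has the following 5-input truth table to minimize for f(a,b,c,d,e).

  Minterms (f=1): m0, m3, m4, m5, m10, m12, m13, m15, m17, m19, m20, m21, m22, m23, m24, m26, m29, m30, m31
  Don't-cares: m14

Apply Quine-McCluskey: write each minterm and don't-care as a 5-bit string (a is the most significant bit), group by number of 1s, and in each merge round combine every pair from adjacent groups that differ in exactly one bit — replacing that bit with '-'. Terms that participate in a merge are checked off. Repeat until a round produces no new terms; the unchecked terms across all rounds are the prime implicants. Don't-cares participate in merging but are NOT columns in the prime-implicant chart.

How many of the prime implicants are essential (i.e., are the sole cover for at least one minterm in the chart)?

size-2^0 implicants → 00000(✓)  00011(✓)  00100(✓)  00101(✓)  01010(✓)  01100(✓)  01101(✓)  01110(✓)  01111(✓)  10001(✓)  10011(✓)  10100(✓)  10101(✓)  10110(✓)  10111(✓)  11000(✓)  11010(✓)  11101(✓)  11110(✓)  11111(✓)
size-2^1 implicants → -0011  -0100(✓)  -0101(✓)  -1010(✓)  -1101(✓)  -1110(✓)  -1111(✓)  0-100(✓)  0-101(✓)  00-00  0010-(✓)  01-10(✓)  011-0(✓)  011-1(✓)  0110-(✓)  0111-(✓)  1-101(✓)  1-110(✓)  1-111(✓)  10-01(✓)  10-11(✓)  100-1(✓)  101-0(✓)  101-1(✓)  1010-(✓)  1011-(✓)  11-10(✓)  110-0  111-1(✓)  1111-(✓)
size-2^2 implicants → --101  -010-  -1-10  -11-1  -111-  0-10-  011--  1-1-1  1-11-  10--1  101--
Unchecked terms (primes): --101, -0011, -010-, -1-10, -11-1, -111-, 0-10-, 00-00, 011--, 1-1-1, 1-11-, 10--1, 101--, 110-0
Minterm coverage:
  m0 ⊆ 00-00 [E]
  m3 ⊆ -0011 [E]
  m4 ⊆ -010-,0-10-,00-00
  m5 ⊆ --101,-010-,0-10-
  m10 ⊆ -1-10 [E]
  m12 ⊆ 0-10-,011--
  m13 ⊆ --101,-11-1,0-10-,011--
  m15 ⊆ -11-1,-111-,011--
  m17 ⊆ 10--1 [E]
  m19 ⊆ -0011,10--1
  m20 ⊆ -010-,101--
  m21 ⊆ --101,-010-,1-1-1,10--1,101--
  m22 ⊆ 1-11-,101--
  m23 ⊆ 1-1-1,1-11-,10--1,101--
  m24 ⊆ 110-0 [E]
  m26 ⊆ -1-10,110-0
  m29 ⊆ --101,-11-1,1-1-1
  m30 ⊆ -1-10,-111-,1-11-
  m31 ⊆ -11-1,-111-,1-1-1,1-11-
E = {-0011, -1-10, 00-00, 10--1, 110-0}

5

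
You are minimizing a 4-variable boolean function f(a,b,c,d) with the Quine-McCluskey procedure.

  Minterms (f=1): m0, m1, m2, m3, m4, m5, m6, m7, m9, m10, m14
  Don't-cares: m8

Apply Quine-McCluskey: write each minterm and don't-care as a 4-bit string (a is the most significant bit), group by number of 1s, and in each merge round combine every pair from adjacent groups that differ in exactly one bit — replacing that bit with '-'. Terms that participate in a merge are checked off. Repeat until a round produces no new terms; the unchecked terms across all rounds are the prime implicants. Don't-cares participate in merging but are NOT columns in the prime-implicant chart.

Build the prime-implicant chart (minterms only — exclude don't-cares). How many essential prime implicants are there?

3

Round 0: 0000✓ 0001✓ 0010✓ 0011✓ 0100✓ 0101✓ 0110✓ 0111✓ 1000✓ 1001✓ 1010✓ 1110✓
Round 1: -000✓ -001✓ -010✓ -110✓ 0-00✓ 0-01✓ 0-10✓ 0-11✓ 00-0✓ 00-1✓ 000-✓ 001-✓ 01-0✓ 01-1✓ 010-✓ 011-✓ 1-10✓ 10-0✓ 100-✓
Round 2: --10 -0-0 -00- 0--0✓ 0--1✓ 0-0-✓ 0-1-✓ 00--✓ 01--✓
Round 3: 0---
PIs = {--10, -0-0, -00-, 0---}
Coverage chart:
  m0: -0-0,-00-,0---
  m1: -00-,0---
  m2: --10,-0-0,0---
  m3: 0--- ←essential
  m4: 0--- ←essential
  m5: 0--- ←essential
  m6: --10,0---
  m7: 0--- ←essential
  m9: -00- ←essential
  m10: --10,-0-0
  m14: --10 ←essential
Essential: --10, -00-, 0---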